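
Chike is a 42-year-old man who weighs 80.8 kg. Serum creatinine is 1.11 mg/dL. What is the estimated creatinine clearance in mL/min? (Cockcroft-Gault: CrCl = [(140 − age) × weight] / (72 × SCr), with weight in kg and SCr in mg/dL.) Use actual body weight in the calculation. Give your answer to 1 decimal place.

CrCl = (140 − 42) × 80.8 / (72 × 1.11) = 7918.4 / 79.92 ≈ 99.1 mL/min

99.1 mL/min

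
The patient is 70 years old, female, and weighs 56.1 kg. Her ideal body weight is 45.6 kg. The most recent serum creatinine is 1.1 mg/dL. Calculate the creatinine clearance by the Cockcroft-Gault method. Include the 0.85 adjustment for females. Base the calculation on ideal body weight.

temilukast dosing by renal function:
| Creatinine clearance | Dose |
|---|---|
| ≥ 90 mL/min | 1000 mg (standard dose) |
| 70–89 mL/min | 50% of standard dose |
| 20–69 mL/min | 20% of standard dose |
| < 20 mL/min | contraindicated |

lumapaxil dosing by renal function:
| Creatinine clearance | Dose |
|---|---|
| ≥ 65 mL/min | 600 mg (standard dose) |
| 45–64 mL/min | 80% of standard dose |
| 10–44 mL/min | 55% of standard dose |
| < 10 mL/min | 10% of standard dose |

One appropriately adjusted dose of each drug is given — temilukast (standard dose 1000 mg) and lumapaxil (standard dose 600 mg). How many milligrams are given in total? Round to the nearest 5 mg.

530 mg

CrCl = (140 − 70) × 45.6 / (72 × 1.1) × 0.85 = 3192.0 / 79.20 × 0.85 ≈ 34.3 mL/min
CrCl ≈ 34 mL/min.
temilukast: 20–69 mL/min → 20% of 1000 mg = 200 mg.
lumapaxil: 10–44 mL/min → 55% of 600 mg = 330 mg.
Total = 200 + 330 = 530 mg.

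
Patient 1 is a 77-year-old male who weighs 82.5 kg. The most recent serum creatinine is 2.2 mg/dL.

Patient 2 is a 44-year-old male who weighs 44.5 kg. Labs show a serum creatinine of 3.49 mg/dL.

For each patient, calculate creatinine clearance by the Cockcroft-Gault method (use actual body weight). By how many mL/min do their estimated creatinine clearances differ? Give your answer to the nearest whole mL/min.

16 mL/min

Patient 1: CrCl = (140 − 77) × 82.5 / (72 × 2.2) = 5197.5 / 158.40 ≈ 32.8 mL/min
Patient 2: CrCl = (140 − 44) × 44.5 / (72 × 3.49) = 4272.0 / 251.28 ≈ 17.0 mL/min
|32.8 − 17.0| = 15.8 mL/min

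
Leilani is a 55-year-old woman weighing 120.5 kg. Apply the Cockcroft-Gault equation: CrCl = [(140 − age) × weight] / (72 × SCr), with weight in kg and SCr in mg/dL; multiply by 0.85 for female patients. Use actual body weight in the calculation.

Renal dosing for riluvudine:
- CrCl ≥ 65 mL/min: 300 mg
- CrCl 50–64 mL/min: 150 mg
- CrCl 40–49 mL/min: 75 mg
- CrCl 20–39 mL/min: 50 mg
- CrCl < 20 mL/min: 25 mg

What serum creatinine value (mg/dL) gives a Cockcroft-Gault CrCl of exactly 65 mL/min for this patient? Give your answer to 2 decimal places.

Standard dose requires CrCl ≥ 65 mL/min.
Set (140 − 55) × 120.5 × 0.85 / (72 × SCr) = 65
SCr = (140 − 55) × 120.5 × 0.85 / (72 × 65) = 1.860 mg/dL

1.86 mg/dL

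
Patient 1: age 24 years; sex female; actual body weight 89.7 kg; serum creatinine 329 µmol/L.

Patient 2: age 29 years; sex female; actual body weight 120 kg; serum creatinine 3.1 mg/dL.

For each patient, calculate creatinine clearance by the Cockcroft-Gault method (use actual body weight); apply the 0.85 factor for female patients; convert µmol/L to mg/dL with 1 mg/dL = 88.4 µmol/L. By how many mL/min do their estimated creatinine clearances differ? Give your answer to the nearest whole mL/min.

18 mL/min

Patient 1: SCr = 329 / 88.4 = 3.722 mg/dL
Patient 1: CrCl = (140 − 24) × 89.7 / (72 × 3.722) × 0.85 = 10405.2 / 267.98 × 0.85 ≈ 33.0 mL/min
Patient 2: CrCl = (140 − 29) × 120 / (72 × 3.1) × 0.85 = 13320.0 / 223.20 × 0.85 ≈ 50.7 mL/min
|33.0 − 50.7| = 17.7 mL/min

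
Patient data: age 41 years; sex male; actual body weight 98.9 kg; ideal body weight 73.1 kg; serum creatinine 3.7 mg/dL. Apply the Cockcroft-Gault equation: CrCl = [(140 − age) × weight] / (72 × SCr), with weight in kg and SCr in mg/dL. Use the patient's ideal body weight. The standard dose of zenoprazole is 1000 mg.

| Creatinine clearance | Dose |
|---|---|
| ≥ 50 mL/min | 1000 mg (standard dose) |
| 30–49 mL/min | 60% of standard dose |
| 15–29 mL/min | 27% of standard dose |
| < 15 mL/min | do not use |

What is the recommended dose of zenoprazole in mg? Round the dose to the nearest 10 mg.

CrCl = (140 − 41) × 73.1 / (72 × 3.7) = 7236.9 / 266.40 ≈ 27.2 mL/min
CrCl ≈ 27 mL/min → bracket 15–29 mL/min.
27% of 1000 mg = 270 mg

270 mg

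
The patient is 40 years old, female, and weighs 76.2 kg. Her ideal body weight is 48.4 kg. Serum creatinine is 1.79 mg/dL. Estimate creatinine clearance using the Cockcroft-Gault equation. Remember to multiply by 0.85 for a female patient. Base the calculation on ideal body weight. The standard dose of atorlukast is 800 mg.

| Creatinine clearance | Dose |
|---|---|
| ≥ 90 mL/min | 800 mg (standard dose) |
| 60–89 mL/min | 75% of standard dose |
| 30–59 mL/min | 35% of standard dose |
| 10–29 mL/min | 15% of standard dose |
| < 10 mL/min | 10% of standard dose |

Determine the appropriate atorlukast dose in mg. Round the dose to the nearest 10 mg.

280 mg

CrCl = (140 − 40) × 48.4 / (72 × 1.79) × 0.85 = 4840.0 / 128.88 × 0.85 ≈ 31.9 mL/min
CrCl ≈ 32 mL/min → bracket 30–59 mL/min.
35% of 800 mg = 280 mg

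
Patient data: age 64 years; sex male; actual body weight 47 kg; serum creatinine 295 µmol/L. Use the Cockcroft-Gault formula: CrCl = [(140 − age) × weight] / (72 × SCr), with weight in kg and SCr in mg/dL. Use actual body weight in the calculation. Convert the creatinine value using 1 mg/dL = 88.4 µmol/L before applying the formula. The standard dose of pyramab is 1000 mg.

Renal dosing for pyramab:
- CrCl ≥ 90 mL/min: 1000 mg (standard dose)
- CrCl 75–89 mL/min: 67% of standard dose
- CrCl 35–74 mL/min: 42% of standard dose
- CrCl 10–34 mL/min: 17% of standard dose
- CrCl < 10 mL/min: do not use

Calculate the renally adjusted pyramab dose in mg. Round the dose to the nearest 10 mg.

170 mg

SCr = 295 / 88.4 = 3.337 mg/dL
CrCl = (140 − 64) × 47 / (72 × 3.337) = 3572.0 / 240.26 ≈ 14.9 mL/min
CrCl ≈ 15 mL/min → bracket 10–34 mL/min.
17% of 1000 mg = 170 mg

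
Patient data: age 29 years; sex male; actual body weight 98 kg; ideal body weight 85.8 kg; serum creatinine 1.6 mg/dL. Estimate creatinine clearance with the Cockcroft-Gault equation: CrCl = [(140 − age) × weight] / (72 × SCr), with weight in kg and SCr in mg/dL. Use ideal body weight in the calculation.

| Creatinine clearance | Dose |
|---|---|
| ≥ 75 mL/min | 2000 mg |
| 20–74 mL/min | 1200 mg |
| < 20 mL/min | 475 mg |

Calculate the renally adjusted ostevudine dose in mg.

2000 mg

CrCl = (140 − 29) × 85.8 / (72 × 1.6) = 9523.8 / 115.20 ≈ 82.7 mL/min
CrCl ≈ 83 mL/min → bracket ≥ 75 mL/min.
Dose for this bracket: 2000 mg.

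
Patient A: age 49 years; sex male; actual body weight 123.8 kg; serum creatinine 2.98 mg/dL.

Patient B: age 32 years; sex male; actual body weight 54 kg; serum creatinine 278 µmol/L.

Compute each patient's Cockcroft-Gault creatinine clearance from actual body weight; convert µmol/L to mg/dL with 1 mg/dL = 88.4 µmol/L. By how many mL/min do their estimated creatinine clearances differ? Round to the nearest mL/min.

27 mL/min

Patient A: CrCl = (140 − 49) × 123.8 / (72 × 2.98) = 11265.8 / 214.56 ≈ 52.5 mL/min
Patient B: SCr = 278 / 88.4 = 3.145 mg/dL
Patient B: CrCl = (140 − 32) × 54 / (72 × 3.145) = 5832.0 / 226.44 ≈ 25.8 mL/min
|52.5 − 25.8| = 26.7 mL/min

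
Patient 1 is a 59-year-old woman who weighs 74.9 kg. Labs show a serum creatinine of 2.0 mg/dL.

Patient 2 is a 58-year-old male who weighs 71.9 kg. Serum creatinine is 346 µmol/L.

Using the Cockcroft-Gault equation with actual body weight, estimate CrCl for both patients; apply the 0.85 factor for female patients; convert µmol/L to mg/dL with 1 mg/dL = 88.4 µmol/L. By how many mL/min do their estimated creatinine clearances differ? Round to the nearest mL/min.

15 mL/min

Patient 1: CrCl = (140 − 59) × 74.9 / (72 × 2) × 0.85 = 6066.9 / 144.00 × 0.85 ≈ 35.8 mL/min
Patient 2: SCr = 346 / 88.4 = 3.914 mg/dL
Patient 2: CrCl = (140 − 58) × 71.9 / (72 × 3.914) = 5895.8 / 281.81 ≈ 20.9 mL/min
|35.8 − 20.9| = 14.9 mL/min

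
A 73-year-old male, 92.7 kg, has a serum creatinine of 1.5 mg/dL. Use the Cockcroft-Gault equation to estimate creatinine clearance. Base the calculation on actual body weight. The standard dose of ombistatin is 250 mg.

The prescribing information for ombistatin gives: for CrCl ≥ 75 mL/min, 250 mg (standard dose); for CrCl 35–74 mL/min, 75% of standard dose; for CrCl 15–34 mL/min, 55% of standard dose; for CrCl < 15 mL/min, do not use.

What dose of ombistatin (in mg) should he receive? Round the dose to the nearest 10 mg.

CrCl = (140 − 73) × 92.7 / (72 × 1.5) = 6210.9 / 108.00 ≈ 57.5 mL/min
CrCl ≈ 58 mL/min → bracket 35–74 mL/min.
75% of 250 mg = 187.5 mg → 190 mg

190 mg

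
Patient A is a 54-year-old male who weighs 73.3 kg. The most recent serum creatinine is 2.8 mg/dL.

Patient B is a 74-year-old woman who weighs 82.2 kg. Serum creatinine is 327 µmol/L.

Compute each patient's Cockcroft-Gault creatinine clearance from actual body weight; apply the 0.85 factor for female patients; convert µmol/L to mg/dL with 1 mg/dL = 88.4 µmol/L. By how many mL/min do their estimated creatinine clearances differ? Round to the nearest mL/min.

Patient A: CrCl = (140 − 54) × 73.3 / (72 × 2.8) = 6303.8 / 201.60 ≈ 31.3 mL/min
Patient B: SCr = 327 / 88.4 = 3.699 mg/dL
Patient B: CrCl = (140 − 74) × 82.2 / (72 × 3.699) × 0.85 = 5425.2 / 266.33 × 0.85 ≈ 17.3 mL/min
|31.3 − 17.3| = 14.0 mL/min

14 mL/min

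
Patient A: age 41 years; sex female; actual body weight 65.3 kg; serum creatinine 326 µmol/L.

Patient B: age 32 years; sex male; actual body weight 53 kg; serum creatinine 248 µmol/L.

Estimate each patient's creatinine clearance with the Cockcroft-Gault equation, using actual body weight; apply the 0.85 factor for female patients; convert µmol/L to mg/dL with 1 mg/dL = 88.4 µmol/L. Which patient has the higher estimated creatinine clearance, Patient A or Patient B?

Patient B

Patient A: SCr = 326 / 88.4 = 3.688 mg/dL
Patient A: CrCl = (140 − 41) × 65.3 / (72 × 3.688) × 0.85 = 6464.7 / 265.54 × 0.85 ≈ 20.7 mL/min
Patient B: SCr = 248 / 88.4 = 2.805 mg/dL
Patient B: CrCl = (140 − 32) × 53 / (72 × 2.805) = 5724.0 / 201.96 ≈ 28.3 mL/min
20.7 vs 28.3 mL/min → Patient B is higher.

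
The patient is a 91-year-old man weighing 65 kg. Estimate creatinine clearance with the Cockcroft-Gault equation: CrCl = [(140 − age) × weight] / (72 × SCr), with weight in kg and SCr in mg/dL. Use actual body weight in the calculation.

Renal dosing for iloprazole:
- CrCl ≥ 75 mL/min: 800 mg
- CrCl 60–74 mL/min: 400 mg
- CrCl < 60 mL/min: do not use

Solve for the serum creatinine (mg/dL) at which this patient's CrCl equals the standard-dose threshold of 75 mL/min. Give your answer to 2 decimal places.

Standard dose requires CrCl ≥ 75 mL/min.
Set (140 − 91) × 65 / (72 × SCr) = 75
SCr = (140 − 91) × 65 / (72 × 75) = 0.590 mg/dL

0.59 mg/dL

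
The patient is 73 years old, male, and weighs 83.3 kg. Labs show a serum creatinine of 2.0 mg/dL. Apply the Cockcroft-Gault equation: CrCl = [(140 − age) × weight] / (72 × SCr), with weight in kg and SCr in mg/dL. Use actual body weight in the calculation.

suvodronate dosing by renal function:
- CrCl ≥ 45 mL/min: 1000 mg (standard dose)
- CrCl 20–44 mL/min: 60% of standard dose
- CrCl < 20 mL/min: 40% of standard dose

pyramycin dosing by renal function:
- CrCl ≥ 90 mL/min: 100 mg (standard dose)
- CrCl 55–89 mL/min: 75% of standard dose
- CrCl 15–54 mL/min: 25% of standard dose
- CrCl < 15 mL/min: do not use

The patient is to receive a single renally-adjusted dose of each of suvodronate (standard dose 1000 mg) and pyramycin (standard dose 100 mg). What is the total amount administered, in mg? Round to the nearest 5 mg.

625 mg

CrCl = (140 − 73) × 83.3 / (72 × 2) = 5581.1 / 144.00 ≈ 38.8 mL/min
CrCl ≈ 39 mL/min.
suvodronate: 20–44 mL/min → 60% of 1000 mg = 600 mg.
pyramycin: 15–54 mL/min → 25% of 100 mg = 25 mg.
Total = 600 + 25 = 625 mg.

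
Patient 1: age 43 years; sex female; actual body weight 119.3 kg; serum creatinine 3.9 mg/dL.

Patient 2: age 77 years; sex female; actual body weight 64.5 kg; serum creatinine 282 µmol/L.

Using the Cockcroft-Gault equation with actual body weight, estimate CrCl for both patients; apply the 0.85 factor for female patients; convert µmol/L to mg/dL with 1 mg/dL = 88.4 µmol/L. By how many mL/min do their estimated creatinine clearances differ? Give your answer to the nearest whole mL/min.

20 mL/min

Patient 1: CrCl = (140 − 43) × 119.3 / (72 × 3.9) × 0.85 = 11572.1 / 280.80 × 0.85 ≈ 35.0 mL/min
Patient 2: SCr = 282 / 88.4 = 3.19 mg/dL
Patient 2: CrCl = (140 − 77) × 64.5 / (72 × 3.19) × 0.85 = 4063.5 / 229.68 × 0.85 ≈ 15.0 mL/min
|35.0 − 15.0| = 20.0 mL/min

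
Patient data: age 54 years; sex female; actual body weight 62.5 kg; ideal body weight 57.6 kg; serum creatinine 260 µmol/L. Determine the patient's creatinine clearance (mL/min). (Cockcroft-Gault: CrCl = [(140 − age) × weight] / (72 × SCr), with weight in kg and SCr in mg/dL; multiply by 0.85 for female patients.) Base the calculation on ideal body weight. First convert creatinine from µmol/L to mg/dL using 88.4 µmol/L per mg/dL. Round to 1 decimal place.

SCr = 260 / 88.4 = 2.941 mg/dL
CrCl = (140 − 54) × 57.6 / (72 × 2.941) × 0.85 = 4953.6 / 211.75 × 0.85 ≈ 19.9 mL/min

19.9 mL/min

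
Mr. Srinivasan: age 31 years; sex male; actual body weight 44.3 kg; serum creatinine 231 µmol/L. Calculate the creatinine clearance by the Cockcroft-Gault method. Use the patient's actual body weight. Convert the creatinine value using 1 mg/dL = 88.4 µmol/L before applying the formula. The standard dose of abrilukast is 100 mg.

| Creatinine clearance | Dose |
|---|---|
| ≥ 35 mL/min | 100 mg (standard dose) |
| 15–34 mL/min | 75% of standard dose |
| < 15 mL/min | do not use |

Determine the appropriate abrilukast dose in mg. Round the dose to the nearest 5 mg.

SCr = 231 / 88.4 = 2.613 mg/dL
CrCl = (140 − 31) × 44.3 / (72 × 2.613) = 4828.7 / 188.14 ≈ 25.7 mL/min
CrCl ≈ 26 mL/min → bracket 15–34 mL/min.
75% of 100 mg = 75 mg

75 mg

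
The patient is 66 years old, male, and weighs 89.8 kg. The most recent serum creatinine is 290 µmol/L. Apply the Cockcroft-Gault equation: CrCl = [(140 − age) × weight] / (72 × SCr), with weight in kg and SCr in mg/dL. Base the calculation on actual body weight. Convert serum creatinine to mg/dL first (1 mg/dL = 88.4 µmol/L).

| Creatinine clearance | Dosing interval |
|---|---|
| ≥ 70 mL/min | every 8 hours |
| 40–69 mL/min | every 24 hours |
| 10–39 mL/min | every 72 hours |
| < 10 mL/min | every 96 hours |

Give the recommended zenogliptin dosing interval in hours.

every 72 hours

SCr = 290 / 88.4 = 3.281 mg/dL
CrCl = (140 − 66) × 89.8 / (72 × 3.281) = 6645.2 / 236.23 ≈ 28.1 mL/min
CrCl ≈ 28 mL/min → bracket 10–39 mL/min → every 72 hours.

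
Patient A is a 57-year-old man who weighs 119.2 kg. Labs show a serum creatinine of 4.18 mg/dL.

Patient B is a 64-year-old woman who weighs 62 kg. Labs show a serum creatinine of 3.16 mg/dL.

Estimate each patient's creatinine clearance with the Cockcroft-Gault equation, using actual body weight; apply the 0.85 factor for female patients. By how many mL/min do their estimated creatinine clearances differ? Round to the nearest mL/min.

Patient A: CrCl = (140 − 57) × 119.2 / (72 × 4.18) = 9893.6 / 300.96 ≈ 32.9 mL/min
Patient B: CrCl = (140 − 64) × 62 / (72 × 3.16) × 0.85 = 4712.0 / 227.52 × 0.85 ≈ 17.6 mL/min
|32.9 − 17.6| = 15.3 mL/min

15 mL/min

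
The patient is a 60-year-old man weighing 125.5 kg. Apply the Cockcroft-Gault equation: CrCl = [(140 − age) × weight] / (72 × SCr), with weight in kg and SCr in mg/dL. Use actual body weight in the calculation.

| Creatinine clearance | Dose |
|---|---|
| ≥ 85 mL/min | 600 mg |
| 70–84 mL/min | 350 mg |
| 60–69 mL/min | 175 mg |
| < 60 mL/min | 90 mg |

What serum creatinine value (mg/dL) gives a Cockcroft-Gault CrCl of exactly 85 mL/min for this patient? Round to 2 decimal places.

1.64 mg/dL

Standard dose requires CrCl ≥ 85 mL/min.
Set (140 − 60) × 125.5 / (72 × SCr) = 85
SCr = (140 − 60) × 125.5 / (72 × 85) = 1.641 mg/dL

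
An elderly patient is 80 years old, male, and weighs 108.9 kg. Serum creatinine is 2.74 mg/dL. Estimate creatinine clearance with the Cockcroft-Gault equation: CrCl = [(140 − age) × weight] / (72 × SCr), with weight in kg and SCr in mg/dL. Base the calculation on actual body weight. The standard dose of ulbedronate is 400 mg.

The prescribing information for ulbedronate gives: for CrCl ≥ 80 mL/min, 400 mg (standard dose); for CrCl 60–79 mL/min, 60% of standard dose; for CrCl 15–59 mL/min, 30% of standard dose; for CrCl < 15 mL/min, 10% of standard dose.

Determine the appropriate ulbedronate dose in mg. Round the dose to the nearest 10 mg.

CrCl = (140 − 80) × 108.9 / (72 × 2.74) = 6534.0 / 197.28 ≈ 33.1 mL/min
CrCl ≈ 33 mL/min → bracket 15–59 mL/min.
30% of 400 mg = 120 mg

120 mg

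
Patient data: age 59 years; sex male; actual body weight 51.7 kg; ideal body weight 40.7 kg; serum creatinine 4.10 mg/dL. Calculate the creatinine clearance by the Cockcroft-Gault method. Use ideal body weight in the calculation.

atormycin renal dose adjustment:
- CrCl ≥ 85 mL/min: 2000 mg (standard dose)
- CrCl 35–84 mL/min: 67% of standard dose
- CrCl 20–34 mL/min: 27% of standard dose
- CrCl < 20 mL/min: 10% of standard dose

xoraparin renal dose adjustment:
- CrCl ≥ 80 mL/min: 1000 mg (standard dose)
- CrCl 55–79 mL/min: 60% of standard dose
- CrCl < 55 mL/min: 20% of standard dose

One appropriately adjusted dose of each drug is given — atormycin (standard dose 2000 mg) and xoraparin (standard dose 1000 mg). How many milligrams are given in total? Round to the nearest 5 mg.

400 mg

CrCl = (140 − 59) × 40.7 / (72 × 4.1) = 3296.7 / 295.20 ≈ 11.2 mL/min
CrCl ≈ 11 mL/min.
atormycin: < 20 mL/min → 10% of 2000 mg = 200 mg.
xoraparin: < 55 mL/min → 20% of 1000 mg = 200 mg.
Total = 200 + 200 = 400 mg.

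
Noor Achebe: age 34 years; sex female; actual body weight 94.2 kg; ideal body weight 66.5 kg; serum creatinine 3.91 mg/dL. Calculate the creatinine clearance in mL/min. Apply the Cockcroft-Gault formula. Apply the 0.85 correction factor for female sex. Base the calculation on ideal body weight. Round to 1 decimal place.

21.3 mL/min

CrCl = (140 − 34) × 66.5 / (72 × 3.91) × 0.85 = 7049.0 / 281.52 × 0.85 ≈ 21.3 mL/min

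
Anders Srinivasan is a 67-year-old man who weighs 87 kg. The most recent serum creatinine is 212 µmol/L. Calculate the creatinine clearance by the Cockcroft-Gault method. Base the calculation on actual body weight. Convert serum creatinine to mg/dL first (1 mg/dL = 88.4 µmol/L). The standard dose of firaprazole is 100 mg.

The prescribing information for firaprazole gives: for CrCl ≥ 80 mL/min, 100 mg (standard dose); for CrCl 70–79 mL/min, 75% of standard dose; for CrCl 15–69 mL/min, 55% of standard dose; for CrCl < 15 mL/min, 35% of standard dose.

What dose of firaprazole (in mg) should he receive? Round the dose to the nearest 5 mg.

55 mg

SCr = 212 / 88.4 = 2.398 mg/dL
CrCl = (140 − 67) × 87 / (72 × 2.398) = 6351.0 / 172.66 ≈ 36.8 mL/min
CrCl ≈ 37 mL/min → bracket 15–69 mL/min.
55% of 100 mg = 55 mg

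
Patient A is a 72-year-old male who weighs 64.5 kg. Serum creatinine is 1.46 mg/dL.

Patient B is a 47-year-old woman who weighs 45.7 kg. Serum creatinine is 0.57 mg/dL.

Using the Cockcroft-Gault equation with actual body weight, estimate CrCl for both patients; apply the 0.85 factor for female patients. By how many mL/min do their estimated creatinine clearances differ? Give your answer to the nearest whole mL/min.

Patient A: CrCl = (140 − 72) × 64.5 / (72 × 1.46) = 4386.0 / 105.12 ≈ 41.7 mL/min
Patient B: CrCl = (140 − 47) × 45.7 / (72 × 0.57) × 0.85 = 4250.1 / 41.04 × 0.85 ≈ 88.0 mL/min
|41.7 − 88.0| = 46.3 mL/min

46 mL/min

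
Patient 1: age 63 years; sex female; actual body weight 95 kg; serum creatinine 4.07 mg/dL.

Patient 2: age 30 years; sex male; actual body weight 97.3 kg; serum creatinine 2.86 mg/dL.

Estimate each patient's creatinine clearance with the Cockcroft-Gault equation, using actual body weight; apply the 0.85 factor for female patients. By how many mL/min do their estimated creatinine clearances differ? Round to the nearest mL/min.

31 mL/min

Patient 1: CrCl = (140 − 63) × 95 / (72 × 4.07) × 0.85 = 7315.0 / 293.04 × 0.85 ≈ 21.2 mL/min
Patient 2: CrCl = (140 − 30) × 97.3 / (72 × 2.86) = 10703.0 / 205.92 ≈ 52.0 mL/min
|21.2 − 52.0| = 30.8 mL/min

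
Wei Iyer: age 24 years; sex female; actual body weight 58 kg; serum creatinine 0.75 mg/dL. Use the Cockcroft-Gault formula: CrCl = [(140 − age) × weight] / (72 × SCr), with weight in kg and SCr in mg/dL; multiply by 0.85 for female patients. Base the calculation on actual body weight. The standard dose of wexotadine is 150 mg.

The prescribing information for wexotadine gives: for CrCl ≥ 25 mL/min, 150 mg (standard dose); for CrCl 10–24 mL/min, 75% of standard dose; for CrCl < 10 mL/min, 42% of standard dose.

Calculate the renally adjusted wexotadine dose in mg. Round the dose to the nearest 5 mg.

CrCl = (140 − 24) × 58 / (72 × 0.75) × 0.85 = 6728.0 / 54.00 × 0.85 ≈ 105.9 mL/min
CrCl ≈ 106 mL/min → bracket ≥ 25 mL/min.
100% of 150 mg = 150 mg

150 mg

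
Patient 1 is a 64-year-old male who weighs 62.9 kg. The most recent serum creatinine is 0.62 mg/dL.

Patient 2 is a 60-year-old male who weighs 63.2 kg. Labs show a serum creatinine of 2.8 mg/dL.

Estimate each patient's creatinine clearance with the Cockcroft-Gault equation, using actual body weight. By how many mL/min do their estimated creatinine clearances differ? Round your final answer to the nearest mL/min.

82 mL/min

Patient 1: CrCl = (140 − 64) × 62.9 / (72 × 0.62) = 4780.4 / 44.64 ≈ 107.1 mL/min
Patient 2: CrCl = (140 − 60) × 63.2 / (72 × 2.8) = 5056.0 / 201.60 ≈ 25.1 mL/min
|107.1 − 25.1| = 82.0 mL/min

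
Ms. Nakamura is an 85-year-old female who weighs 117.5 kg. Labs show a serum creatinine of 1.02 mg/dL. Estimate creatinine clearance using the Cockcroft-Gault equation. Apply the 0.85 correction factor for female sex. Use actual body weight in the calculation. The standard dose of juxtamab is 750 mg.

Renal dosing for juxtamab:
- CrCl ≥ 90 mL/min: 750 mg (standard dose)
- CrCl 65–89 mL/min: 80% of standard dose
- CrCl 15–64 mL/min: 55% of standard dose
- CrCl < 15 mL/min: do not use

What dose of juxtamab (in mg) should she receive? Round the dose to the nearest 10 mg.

600 mg

CrCl = (140 − 85) × 117.5 / (72 × 1.02) × 0.85 = 6462.5 / 73.44 × 0.85 ≈ 74.8 mL/min
CrCl ≈ 75 mL/min → bracket 65–89 mL/min.
80% of 750 mg = 600 mg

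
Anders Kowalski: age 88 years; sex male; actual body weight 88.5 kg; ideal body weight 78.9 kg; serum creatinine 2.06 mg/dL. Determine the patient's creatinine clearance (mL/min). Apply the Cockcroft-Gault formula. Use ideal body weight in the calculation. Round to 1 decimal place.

27.7 mL/min

CrCl = (140 − 88) × 78.9 / (72 × 2.06) = 4102.8 / 148.32 ≈ 27.7 mL/min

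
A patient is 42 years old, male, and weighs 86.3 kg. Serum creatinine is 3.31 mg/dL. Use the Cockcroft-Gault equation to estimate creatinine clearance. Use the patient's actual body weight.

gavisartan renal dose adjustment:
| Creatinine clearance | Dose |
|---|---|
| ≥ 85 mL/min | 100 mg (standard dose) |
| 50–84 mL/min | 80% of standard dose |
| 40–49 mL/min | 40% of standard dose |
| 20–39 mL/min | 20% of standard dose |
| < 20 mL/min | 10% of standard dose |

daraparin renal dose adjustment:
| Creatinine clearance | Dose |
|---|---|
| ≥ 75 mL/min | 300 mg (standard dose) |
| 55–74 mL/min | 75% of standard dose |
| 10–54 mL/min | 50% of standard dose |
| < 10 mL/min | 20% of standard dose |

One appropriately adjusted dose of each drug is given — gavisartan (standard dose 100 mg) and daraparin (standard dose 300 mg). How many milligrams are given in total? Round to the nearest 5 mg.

170 mg

CrCl = (140 − 42) × 86.3 / (72 × 3.31) = 8457.4 / 238.32 ≈ 35.5 mL/min
CrCl ≈ 35 mL/min.
gavisartan: 20–39 mL/min → 20% of 100 mg = 20 mg.
daraparin: 10–54 mL/min → 50% of 300 mg = 150 mg.
Total = 20 + 150 = 170 mg.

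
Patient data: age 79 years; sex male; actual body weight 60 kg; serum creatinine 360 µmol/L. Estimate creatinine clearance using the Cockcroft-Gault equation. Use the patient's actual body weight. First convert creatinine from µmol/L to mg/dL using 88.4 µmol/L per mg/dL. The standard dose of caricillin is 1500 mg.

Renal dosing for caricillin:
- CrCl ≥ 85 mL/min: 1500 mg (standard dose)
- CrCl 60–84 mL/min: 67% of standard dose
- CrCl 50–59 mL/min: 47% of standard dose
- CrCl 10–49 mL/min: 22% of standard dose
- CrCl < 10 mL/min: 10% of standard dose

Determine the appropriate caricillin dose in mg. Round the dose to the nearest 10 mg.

SCr = 360 / 88.4 = 4.072 mg/dL
CrCl = (140 − 79) × 60 / (72 × 4.072) = 3660.0 / 293.18 ≈ 12.5 mL/min
CrCl ≈ 12 mL/min → bracket 10–49 mL/min.
22% of 1500 mg = 330 mg

330 mg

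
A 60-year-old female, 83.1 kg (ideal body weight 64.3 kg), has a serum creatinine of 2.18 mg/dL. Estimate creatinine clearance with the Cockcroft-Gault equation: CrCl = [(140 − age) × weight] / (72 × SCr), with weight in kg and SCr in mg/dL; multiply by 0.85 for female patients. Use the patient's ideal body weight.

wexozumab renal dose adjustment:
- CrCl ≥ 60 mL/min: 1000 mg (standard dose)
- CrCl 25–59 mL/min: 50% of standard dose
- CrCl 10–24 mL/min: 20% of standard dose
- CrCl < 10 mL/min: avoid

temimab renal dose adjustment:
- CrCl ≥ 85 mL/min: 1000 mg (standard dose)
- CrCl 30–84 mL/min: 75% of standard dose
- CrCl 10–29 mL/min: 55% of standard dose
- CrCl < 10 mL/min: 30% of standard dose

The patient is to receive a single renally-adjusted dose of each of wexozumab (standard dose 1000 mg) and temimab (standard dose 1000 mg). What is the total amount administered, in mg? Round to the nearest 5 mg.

CrCl = (140 − 60) × 64.3 / (72 × 2.18) × 0.85 = 5144.0 / 156.96 × 0.85 ≈ 27.9 mL/min
CrCl ≈ 28 mL/min.
wexozumab: 25–59 mL/min → 50% of 1000 mg = 500 mg.
temimab: 10–29 mL/min → 55% of 1000 mg = 550 mg.
Total = 500 + 550 = 1050 mg.

1050 mg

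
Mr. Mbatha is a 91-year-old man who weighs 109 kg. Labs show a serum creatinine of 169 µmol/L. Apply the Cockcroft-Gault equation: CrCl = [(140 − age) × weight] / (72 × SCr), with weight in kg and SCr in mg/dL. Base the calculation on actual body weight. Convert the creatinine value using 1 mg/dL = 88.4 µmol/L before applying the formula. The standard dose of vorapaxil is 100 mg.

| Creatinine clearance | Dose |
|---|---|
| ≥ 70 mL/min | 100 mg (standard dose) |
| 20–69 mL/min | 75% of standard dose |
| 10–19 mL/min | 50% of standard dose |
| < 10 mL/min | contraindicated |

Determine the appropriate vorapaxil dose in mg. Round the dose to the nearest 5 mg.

SCr = 169 / 88.4 = 1.912 mg/dL
CrCl = (140 − 91) × 109 / (72 × 1.912) = 5341.0 / 137.66 ≈ 38.8 mL/min
CrCl ≈ 39 mL/min → bracket 20–69 mL/min.
75% of 100 mg = 75 mg

75 mg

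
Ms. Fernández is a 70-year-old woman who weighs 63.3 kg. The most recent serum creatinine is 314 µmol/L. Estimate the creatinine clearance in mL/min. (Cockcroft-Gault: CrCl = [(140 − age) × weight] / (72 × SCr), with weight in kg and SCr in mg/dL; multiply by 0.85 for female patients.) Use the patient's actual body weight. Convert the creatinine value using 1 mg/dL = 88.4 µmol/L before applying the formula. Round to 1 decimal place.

SCr = 314 / 88.4 = 3.552 mg/dL
CrCl = (140 − 70) × 63.3 / (72 × 3.552) × 0.85 = 4431.0 / 255.74 × 0.85 ≈ 14.7 mL/min

14.7 mL/min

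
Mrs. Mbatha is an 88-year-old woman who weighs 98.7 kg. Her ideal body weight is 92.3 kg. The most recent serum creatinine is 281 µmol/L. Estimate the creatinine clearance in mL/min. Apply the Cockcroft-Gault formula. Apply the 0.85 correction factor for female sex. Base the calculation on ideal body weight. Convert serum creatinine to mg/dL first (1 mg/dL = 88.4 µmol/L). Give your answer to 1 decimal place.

17.8 mL/min

SCr = 281 / 88.4 = 3.179 mg/dL
CrCl = (140 − 88) × 92.3 / (72 × 3.179) × 0.85 = 4799.6 / 228.89 × 0.85 ≈ 17.8 mL/min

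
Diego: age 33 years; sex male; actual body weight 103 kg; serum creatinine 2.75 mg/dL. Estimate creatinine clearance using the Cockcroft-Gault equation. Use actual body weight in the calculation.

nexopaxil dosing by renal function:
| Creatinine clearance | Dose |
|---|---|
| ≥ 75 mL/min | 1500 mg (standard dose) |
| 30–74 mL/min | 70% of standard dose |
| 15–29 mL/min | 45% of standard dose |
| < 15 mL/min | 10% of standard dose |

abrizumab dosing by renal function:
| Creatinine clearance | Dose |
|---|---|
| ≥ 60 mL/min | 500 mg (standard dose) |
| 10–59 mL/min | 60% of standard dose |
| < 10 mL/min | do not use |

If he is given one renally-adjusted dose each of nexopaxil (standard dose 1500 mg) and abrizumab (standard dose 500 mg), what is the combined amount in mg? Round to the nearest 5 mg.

CrCl = (140 − 33) × 103 / (72 × 2.75) = 11021.0 / 198.00 ≈ 55.7 mL/min
CrCl ≈ 56 mL/min.
nexopaxil: 30–74 mL/min → 70% of 1500 mg = 1050 mg.
abrizumab: 10–59 mL/min → 60% of 500 mg = 300 mg.
Total = 1050 + 300 = 1350 mg.

1350 mg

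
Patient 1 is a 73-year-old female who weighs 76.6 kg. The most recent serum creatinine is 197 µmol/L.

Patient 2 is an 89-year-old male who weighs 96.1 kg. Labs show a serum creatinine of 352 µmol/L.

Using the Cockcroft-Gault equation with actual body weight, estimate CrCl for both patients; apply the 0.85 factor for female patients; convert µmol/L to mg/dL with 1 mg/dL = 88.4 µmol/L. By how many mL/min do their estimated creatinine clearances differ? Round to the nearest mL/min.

10 mL/min

Patient 1: SCr = 197 / 88.4 = 2.229 mg/dL
Patient 1: CrCl = (140 − 73) × 76.6 / (72 × 2.229) × 0.85 = 5132.2 / 160.49 × 0.85 ≈ 27.2 mL/min
Patient 2: SCr = 352 / 88.4 = 3.982 mg/dL
Patient 2: CrCl = (140 − 89) × 96.1 / (72 × 3.982) = 4901.1 / 286.70 ≈ 17.1 mL/min
|27.2 − 17.1| = 10.1 mL/min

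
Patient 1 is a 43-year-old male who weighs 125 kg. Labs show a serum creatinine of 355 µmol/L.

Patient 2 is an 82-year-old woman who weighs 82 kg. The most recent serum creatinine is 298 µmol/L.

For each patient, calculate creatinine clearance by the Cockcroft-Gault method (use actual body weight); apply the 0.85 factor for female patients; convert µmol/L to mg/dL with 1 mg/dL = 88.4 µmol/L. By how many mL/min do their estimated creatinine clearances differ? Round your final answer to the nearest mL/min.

25 mL/min

Patient 1: SCr = 355 / 88.4 = 4.016 mg/dL
Patient 1: CrCl = (140 − 43) × 125 / (72 × 4.016) = 12125.0 / 289.15 ≈ 41.9 mL/min
Patient 2: SCr = 298 / 88.4 = 3.371 mg/dL
Patient 2: CrCl = (140 − 82) × 82 / (72 × 3.371) × 0.85 = 4756.0 / 242.71 × 0.85 ≈ 16.7 mL/min
|41.9 − 16.7| = 25.2 mL/min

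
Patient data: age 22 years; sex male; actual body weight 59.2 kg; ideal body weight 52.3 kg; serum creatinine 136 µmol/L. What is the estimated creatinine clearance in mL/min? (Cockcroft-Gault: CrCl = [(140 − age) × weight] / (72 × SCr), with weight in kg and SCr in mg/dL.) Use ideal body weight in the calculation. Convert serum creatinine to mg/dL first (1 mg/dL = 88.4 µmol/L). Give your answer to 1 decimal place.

SCr = 136 / 88.4 = 1.538 mg/dL
CrCl = (140 − 22) × 52.3 / (72 × 1.538) = 6171.4 / 110.74 ≈ 55.7 mL/min

55.7 mL/min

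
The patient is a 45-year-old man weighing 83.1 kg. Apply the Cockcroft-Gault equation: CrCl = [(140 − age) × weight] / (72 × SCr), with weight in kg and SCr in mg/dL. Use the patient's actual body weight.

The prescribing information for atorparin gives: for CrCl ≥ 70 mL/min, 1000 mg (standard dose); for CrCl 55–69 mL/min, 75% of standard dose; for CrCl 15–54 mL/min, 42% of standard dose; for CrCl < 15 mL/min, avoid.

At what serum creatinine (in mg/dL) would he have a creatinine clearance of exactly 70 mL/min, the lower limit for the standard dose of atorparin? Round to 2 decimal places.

Standard dose requires CrCl ≥ 70 mL/min.
Set (140 − 45) × 83.1 / (72 × SCr) = 70
SCr = (140 − 45) × 83.1 / (72 × 70) = 1.566 mg/dL

1.57 mg/dL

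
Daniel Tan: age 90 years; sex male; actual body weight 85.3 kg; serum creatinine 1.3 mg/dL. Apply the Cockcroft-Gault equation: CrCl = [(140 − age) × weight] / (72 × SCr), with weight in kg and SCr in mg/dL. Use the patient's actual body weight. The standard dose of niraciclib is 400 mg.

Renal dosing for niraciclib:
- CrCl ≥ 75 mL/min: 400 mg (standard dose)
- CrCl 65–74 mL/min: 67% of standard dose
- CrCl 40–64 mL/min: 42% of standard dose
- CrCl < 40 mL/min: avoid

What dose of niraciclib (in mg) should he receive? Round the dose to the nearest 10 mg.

CrCl = (140 − 90) × 85.3 / (72 × 1.3) = 4265.0 / 93.60 ≈ 45.6 mL/min
CrCl ≈ 46 mL/min → bracket 40–64 mL/min.
42% of 400 mg = 168 mg → 170 mg

170 mg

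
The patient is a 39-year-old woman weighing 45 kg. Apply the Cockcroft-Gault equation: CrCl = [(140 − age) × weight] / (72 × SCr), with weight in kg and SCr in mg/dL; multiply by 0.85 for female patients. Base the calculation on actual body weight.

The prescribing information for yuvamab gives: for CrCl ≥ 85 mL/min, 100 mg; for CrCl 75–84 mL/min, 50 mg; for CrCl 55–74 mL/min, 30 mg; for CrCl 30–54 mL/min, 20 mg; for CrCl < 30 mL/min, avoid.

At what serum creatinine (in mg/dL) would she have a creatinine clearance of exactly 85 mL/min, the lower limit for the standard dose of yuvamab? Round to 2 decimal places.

Standard dose requires CrCl ≥ 85 mL/min.
Set (140 − 39) × 45 × 0.85 / (72 × SCr) = 85
SCr = (140 − 39) × 45 × 0.85 / (72 × 85) = 0.631 mg/dL

0.63 mg/dL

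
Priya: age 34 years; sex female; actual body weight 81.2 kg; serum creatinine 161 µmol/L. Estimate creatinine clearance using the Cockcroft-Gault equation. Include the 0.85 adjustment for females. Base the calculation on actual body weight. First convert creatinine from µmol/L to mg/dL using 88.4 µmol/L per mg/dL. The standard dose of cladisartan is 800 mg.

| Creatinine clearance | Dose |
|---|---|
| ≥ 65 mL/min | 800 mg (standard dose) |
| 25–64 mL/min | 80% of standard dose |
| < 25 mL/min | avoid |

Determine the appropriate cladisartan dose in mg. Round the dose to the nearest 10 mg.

SCr = 161 / 88.4 = 1.821 mg/dL
CrCl = (140 − 34) × 81.2 / (72 × 1.821) × 0.85 = 8607.2 / 131.11 × 0.85 ≈ 55.8 mL/min
CrCl ≈ 56 mL/min → bracket 25–64 mL/min.
80% of 800 mg = 640 mg

640 mg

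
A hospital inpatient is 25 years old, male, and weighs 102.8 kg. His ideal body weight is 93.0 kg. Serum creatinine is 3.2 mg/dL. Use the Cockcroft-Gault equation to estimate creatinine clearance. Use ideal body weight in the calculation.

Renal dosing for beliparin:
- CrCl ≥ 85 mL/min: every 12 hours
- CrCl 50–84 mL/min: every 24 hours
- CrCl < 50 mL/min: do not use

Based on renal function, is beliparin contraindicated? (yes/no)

yes

CrCl = (140 − 25) × 93 / (72 × 3.2) = 10695.0 / 230.40 ≈ 46.4 mL/min
CrCl ≈ 46 mL/min, which is < 50 mL/min.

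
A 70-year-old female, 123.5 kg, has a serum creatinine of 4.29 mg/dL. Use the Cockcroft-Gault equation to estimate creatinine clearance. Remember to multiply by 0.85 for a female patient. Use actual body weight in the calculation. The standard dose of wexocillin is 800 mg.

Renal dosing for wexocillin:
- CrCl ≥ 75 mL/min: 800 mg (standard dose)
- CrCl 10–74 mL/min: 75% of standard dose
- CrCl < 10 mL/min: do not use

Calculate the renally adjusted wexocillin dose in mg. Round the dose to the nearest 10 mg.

CrCl = (140 − 70) × 123.5 / (72 × 4.29) × 0.85 = 8645.0 / 308.88 × 0.85 ≈ 23.8 mL/min
CrCl ≈ 24 mL/min → bracket 10–74 mL/min.
75% of 800 mg = 600 mg

600 mg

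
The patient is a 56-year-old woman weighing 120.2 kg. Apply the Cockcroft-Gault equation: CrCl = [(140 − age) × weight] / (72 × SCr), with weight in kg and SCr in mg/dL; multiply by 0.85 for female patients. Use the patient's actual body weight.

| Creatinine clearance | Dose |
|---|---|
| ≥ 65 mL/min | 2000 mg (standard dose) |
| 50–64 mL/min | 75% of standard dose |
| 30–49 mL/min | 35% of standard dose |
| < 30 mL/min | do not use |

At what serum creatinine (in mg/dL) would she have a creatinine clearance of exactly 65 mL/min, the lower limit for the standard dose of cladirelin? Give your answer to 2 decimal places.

1.83 mg/dL

Standard dose requires CrCl ≥ 65 mL/min.
Set (140 − 56) × 120.2 × 0.85 / (72 × SCr) = 65
SCr = (140 − 56) × 120.2 × 0.85 / (72 × 65) = 1.834 mg/dL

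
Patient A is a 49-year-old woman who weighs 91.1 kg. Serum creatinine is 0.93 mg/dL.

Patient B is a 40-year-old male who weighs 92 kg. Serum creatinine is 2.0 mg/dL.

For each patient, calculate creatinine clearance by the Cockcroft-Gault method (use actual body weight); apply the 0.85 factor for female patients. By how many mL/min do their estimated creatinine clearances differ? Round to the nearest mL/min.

Patient A: CrCl = (140 − 49) × 91.1 / (72 × 0.93) × 0.85 = 8290.1 / 66.96 × 0.85 ≈ 105.2 mL/min
Patient B: CrCl = (140 − 40) × 92 / (72 × 2) = 9200.0 / 144.00 ≈ 63.9 mL/min
|105.2 − 63.9| = 41.3 mL/min

41 mL/min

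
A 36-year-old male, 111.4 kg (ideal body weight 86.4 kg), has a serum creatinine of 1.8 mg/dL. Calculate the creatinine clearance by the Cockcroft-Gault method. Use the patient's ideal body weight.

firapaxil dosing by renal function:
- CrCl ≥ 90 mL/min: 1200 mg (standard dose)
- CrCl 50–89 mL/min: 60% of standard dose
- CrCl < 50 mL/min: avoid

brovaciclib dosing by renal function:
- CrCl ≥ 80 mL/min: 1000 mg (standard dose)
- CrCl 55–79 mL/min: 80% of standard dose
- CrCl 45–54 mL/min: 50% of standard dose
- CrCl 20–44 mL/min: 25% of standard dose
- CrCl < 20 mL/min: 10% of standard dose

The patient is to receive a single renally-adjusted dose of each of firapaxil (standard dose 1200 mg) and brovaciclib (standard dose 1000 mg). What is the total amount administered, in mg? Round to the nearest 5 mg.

1520 mg

CrCl = (140 − 36) × 86.4 / (72 × 1.8) = 8985.6 / 129.60 ≈ 69.3 mL/min
CrCl ≈ 69 mL/min.
firapaxil: 50–89 mL/min → 60% of 1200 mg = 720 mg.
brovaciclib: 55–79 mL/min → 80% of 1000 mg = 800 mg.
Total = 720 + 800 = 1520 mg.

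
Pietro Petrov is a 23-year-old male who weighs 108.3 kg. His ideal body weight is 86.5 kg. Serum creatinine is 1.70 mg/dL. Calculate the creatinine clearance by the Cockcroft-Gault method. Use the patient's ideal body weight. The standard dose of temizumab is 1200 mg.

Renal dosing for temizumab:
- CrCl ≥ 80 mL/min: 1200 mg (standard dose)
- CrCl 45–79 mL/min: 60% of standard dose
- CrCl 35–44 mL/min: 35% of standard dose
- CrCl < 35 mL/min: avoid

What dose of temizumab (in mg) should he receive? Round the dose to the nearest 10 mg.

CrCl = (140 − 23) × 86.5 / (72 × 1.7) = 10120.5 / 122.40 ≈ 82.7 mL/min
CrCl ≈ 83 mL/min → bracket ≥ 80 mL/min.
100% of 1200 mg = 1200 mg

1200 mg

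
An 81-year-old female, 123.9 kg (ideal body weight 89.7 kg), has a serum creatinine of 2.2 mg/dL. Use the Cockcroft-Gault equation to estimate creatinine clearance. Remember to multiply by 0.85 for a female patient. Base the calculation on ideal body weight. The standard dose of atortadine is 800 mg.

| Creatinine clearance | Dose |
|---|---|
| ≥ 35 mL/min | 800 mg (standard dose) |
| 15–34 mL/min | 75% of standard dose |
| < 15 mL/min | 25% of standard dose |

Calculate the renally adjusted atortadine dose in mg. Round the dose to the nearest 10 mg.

CrCl = (140 − 81) × 89.7 / (72 × 2.2) × 0.85 = 5292.3 / 158.40 × 0.85 ≈ 28.4 mL/min
CrCl ≈ 28 mL/min → bracket 15–34 mL/min.
75% of 800 mg = 600 mg

600 mg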